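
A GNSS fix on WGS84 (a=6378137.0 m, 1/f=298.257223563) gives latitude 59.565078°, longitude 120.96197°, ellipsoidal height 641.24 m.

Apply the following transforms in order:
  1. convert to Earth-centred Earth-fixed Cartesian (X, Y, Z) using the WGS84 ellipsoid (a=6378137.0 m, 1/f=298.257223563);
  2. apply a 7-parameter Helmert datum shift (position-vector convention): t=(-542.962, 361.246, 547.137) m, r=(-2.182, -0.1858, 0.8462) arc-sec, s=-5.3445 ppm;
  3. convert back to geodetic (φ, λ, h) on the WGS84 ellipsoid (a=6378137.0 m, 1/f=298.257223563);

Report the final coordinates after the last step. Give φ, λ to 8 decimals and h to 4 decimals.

start: φ=59.565078°, λ=120.961970°, h=641.240 m
→ ECEF (a=6378137.000, f=1/298.257223563): X=-1666519.2281, Y=2777728.3636, Z=5476643.9634
→ Helmert 7p (PV): X=-1667069.6122, Y=2778125.8623, Z=5477130.9449
→ geod (Bowring, a=6378137.000): φ=59.56246330°, λ=120.96669982°, h=1377.2304 m

φ=59.56246330°, λ=120.96669982°, h=1377.2304 m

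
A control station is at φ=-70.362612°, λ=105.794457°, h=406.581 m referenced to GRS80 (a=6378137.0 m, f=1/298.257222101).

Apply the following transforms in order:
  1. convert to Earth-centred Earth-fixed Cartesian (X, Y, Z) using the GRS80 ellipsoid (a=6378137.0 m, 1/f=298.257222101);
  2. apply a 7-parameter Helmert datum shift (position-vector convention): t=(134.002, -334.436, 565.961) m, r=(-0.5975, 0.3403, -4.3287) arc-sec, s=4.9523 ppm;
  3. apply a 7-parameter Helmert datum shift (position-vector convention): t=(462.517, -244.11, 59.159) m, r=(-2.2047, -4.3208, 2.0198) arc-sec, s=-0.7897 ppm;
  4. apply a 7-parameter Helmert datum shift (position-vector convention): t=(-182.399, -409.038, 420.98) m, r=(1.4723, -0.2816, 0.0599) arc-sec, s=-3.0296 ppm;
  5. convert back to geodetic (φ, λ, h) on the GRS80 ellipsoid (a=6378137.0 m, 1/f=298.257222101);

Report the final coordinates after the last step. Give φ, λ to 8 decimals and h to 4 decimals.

φ=-70.36910964°, λ=105.78748165°, h=-928.5058 m

start: φ=-70.362612°, λ=105.794457°, h=406.581 m
→ ECEF (a=6378137.000, f=1/298.257222101): X=-585203.9969, Y=2068830.9972, Z=-5985138.8272
→ Helmert 7p (PV): X=-585039.3505, Y=2068501.7503, Z=-5984607.5338
→ Helmert 7p (PV): X=-584471.2623, Y=2068186.3104, Z=-5984578.0136
→ Helmert 7p (PV): X=-584644.3209, Y=2067813.5541, Z=-5984124.9382
→ geod (Bowring, a=6378137.000): φ=-70.36910964°, λ=105.78748165°, h=-928.5058 m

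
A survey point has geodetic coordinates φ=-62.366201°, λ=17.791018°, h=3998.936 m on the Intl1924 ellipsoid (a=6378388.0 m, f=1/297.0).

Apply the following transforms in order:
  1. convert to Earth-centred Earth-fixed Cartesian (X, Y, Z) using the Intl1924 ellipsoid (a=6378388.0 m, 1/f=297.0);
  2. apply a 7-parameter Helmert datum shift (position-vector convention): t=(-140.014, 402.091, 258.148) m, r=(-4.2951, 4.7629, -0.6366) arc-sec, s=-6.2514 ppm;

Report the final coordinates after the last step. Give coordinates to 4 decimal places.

start: φ=-62.366201°, λ=17.791018°, h=3998.936 m
→ ECEF (a=6378388.000, f=1/297.0): X=2826163.7095, Y=906893.2091, Z=-5631227.0477
→ Helmert 7p (PV): X=2825878.7960, Y=907163.6487, Z=-5631017.8401

X=2825878.7960 m, Y=907163.6487 m, Z=-5631017.8401 m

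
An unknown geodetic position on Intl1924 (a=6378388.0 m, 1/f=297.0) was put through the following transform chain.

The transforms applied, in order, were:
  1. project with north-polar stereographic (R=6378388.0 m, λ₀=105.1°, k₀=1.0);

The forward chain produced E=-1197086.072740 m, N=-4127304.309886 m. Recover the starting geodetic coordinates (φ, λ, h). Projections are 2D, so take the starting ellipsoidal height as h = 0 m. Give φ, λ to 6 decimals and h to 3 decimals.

φ=52.765536°, λ=88.925692°, h=0.000 m

start: E=-1197086.0727, N=-4127304.3099 m
→ stereo⁻¹: φ=52.76553600°, λ=88.92569200°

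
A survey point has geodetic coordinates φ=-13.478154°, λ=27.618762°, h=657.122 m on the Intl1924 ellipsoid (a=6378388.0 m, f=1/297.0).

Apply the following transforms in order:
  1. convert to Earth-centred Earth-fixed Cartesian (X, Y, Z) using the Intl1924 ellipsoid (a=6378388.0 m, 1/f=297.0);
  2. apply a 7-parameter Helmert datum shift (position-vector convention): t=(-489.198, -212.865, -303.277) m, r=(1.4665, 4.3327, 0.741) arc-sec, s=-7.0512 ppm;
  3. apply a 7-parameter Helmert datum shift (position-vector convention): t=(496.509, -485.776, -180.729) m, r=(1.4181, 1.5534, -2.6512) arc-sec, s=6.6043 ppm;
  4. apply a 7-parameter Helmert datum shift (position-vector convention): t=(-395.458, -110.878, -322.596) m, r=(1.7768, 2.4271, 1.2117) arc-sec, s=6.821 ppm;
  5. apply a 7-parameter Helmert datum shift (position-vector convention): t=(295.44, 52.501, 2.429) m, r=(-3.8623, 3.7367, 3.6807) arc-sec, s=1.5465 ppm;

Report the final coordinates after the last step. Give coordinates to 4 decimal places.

X=5497324.2659 m, Y=2875667.7936 m, Z=-1478194.7709 m

start: φ=-13.478154°, λ=27.618762°, h=657.122 m
→ ECEF (a=6378388.000, f=1/297.0): X=5497501.3217, Y=2876316.8416, Z=-1477068.8907
→ Helmert 7p (PV): X=5496932.0003, Y=2876113.9462, Z=-1477456.7798
→ Helmert 7p (PV): X=5497490.6538, Y=2875586.6681, Z=-1477668.8907
→ Helmert 7p (PV): X=5497098.4137, Y=2875540.4286, Z=-1478041.4839
→ Helmert 7p (PV): X=5497324.2659, Y=2875667.7936, Z=-1478194.7709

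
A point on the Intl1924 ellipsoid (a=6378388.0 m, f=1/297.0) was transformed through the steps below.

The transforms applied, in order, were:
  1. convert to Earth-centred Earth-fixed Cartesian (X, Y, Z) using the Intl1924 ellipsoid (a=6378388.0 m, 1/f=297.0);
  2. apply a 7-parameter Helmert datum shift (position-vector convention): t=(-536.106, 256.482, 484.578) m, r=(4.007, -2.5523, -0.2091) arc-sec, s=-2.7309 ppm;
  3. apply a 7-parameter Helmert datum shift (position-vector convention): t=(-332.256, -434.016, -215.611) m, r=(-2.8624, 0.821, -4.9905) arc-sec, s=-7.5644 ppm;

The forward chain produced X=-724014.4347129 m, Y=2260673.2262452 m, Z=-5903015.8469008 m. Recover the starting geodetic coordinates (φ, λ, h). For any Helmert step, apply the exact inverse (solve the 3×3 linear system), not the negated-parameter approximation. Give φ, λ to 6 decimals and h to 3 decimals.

start: X=-724014.4347, Y=2260673.2262, Z=-5903015.8469 m
→ Helmert⁻¹: X=-723718.8665, Y=2261188.7514, Z=-5902816.3888
→ Helmert⁻¹: X=-723260.0748, Y=2260823.0292, Z=-5903352.0585
→ geod (Bowring, a=6378388.000): φ=-68.22869100°, λ=107.73999800°, h=2815.2260 m

φ=-68.228691°, λ=107.739998°, h=2815.226 m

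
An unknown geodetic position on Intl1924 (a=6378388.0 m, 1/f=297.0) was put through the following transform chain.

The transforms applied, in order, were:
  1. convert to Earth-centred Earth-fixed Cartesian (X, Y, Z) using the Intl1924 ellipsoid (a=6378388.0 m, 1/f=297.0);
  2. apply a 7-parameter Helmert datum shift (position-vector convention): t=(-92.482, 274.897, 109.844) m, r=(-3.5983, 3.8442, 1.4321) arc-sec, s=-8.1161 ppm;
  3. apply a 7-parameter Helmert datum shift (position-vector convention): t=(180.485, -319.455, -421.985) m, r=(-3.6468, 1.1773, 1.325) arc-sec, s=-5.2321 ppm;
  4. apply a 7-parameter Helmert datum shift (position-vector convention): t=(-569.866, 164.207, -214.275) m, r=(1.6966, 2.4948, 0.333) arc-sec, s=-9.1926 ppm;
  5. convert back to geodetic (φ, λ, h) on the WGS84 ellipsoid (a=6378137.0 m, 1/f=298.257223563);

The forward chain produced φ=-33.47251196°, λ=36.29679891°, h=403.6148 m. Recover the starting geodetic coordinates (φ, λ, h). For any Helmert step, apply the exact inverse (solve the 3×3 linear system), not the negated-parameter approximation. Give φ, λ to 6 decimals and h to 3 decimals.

start: φ=-33.472512°, λ=36.296799°, h=403.615 m
→ ECEF (a=6378137.000, f=1/298.257223563): X=4292621.4150, Y=3152874.6905, Z=-3498014.1540
→ Helmert⁻¹: X=4293278.1432, Y=3152703.7635, Z=-3497806.0375
→ Helmert⁻¹: X=4293160.3366, Y=3153073.9705, Z=-3497322.1002
→ Helmert⁻¹: X=4293374.7341, Y=3152855.8642, Z=-3497325.3117
→ geod (Bowring, a=6378388.000): φ=-33.46512500°, λ=36.29183900°, h=297.6460 m

φ=-33.465125°, λ=36.291839°, h=297.646 m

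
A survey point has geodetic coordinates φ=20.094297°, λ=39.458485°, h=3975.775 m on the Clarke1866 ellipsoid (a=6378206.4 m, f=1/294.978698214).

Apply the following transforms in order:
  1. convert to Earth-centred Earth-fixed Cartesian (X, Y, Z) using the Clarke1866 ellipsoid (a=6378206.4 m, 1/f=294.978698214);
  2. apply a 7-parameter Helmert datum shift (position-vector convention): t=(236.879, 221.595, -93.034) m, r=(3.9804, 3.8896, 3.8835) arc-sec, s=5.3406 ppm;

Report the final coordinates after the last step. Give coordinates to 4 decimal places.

X=4629718.4152 m, Y=3810911.5748 m, Z=2178644.6193 m

start: φ=20.094297°, λ=39.458485°, h=3975.775 m
→ ECEF (a=6378206.400, f=1/294.978698214): X=4629487.4724, Y=3810624.5100, Z=2178739.7816
→ Helmert 7p (PV): X=4629718.4152, Y=3810911.5748, Z=2178644.6193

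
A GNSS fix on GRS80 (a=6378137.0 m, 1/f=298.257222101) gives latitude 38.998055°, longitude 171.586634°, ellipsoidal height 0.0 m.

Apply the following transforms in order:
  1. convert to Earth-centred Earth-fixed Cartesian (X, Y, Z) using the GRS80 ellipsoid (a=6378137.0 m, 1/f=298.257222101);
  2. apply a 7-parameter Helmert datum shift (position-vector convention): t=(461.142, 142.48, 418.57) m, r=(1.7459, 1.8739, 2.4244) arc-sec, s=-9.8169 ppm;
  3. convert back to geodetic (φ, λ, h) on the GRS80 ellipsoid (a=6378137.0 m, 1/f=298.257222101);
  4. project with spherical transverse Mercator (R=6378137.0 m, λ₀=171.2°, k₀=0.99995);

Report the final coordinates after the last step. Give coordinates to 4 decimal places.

E=33322.9604 m, N=4341763.4568 m

start: φ=38.998055°, λ=171.586634°, h=0.000 m
→ ECEF (a=6378137.000, f=1/298.257222101): X=-4910047.5608, Y=726223.1787, Z=3992149.2150
→ Helmert 7p (PV): X=-4909510.4851, Y=726267.0275, Z=3992579.3484
→ geod (Bowring, a=6378137.000): φ=39.00404158°, λ=171.58522602°, h=-137.2034 m
→ tm (R=6378137.0, λ₀=171.2°): E=33322.9604, N=4341763.4568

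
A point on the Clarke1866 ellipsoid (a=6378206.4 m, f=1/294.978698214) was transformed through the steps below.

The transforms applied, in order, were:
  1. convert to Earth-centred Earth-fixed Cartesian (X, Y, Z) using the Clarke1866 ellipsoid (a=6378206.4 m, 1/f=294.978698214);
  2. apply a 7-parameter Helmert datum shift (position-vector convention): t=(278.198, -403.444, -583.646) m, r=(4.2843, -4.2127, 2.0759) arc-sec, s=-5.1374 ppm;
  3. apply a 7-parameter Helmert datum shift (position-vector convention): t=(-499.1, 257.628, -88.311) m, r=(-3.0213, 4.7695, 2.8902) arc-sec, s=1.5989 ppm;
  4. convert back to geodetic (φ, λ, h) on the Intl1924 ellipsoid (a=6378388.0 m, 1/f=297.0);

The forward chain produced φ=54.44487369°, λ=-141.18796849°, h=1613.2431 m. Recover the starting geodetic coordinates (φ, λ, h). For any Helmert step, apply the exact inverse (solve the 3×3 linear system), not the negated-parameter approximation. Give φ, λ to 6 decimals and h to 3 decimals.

φ=54.451653°, λ=-141.189480°, h=2307.764 m

start: φ=54.444874°, λ=-141.187968°, h=1613.243 m
→ ECEF (a=6378388.000, f=1/297.0): X=-2897214.3180, Y=-2330421.9613, Z=5167111.4597
→ Helmert⁻¹: X=-2896862.7242, Y=-2330710.9575, Z=5167090.3847
→ Helmert⁻¹: X=-2897073.7116, Y=-2330182.9886, Z=5167808.1483
→ geod (Bowring, a=6378206.400): φ=54.45165300°, λ=-141.18948000°, h=2307.7640 m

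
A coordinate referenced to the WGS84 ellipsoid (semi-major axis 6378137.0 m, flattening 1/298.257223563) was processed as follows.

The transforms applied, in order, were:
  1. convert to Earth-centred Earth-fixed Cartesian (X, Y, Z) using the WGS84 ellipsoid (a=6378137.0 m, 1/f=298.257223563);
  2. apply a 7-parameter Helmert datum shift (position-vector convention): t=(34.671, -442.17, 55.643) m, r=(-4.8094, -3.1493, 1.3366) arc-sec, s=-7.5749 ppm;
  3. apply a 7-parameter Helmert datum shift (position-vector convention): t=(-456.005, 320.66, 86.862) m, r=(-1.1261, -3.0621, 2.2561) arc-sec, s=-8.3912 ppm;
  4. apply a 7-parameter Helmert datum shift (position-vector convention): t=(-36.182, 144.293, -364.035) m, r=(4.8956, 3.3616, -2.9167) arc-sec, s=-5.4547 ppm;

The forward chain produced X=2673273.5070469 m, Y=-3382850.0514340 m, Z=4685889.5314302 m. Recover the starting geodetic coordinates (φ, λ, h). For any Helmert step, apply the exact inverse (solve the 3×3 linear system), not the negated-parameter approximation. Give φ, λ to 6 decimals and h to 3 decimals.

φ=47.572252°, λ=-51.677819°, h=1674.994 m

start: X=2673273.5070, Y=-3382850.0514, Z=4685889.5314 m
→ Helmert⁻¹: X=2673295.7302, Y=-3382863.7662, Z=4686402.9874
→ Helmert⁻¹: X=2673806.7359, Y=-3383267.6460, Z=4686297.2847
→ Helmert⁻¹: X=2673841.9462, Y=-3382977.6927, Z=4686157.4353
→ geod (Bowring, a=6378137.000): φ=47.57225200°, λ=-51.67781900°, h=1674.9940 m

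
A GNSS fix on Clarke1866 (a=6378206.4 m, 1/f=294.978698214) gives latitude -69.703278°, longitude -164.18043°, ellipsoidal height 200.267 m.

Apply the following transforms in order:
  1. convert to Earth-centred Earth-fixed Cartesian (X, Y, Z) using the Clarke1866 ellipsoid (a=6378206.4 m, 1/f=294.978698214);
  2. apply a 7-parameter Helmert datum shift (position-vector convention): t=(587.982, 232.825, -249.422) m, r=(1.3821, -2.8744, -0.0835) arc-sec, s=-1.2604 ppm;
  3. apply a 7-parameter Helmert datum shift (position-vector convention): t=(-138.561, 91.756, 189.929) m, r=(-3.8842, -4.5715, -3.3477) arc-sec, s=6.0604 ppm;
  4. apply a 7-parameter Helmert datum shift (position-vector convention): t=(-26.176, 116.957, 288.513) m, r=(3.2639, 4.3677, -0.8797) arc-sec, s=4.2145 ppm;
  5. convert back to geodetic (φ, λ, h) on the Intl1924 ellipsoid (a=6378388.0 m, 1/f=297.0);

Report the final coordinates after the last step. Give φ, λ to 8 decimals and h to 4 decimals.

start: φ=-69.703278°, λ=-164.180430°, h=200.267 m
→ ECEF (a=6378206.400, f=1/294.978698214): X=-2135119.5372, Y=-604965.6741, Z=-5959640.7160
→ Helmert 7p (PV): X=-2134446.0586, Y=-604691.2891, Z=-5959916.4340
→ Helmert 7p (PV): X=-2134475.2775, Y=-604680.7879, Z=-5959798.5440
→ Helmert 7p (PV): X=-2134639.2287, Y=-604462.9687, Z=-5959499.5188
→ geod (Bowring, a=6378388.000): φ=-69.70701917°, λ=-164.18953941°, h=-450.4371 m

φ=-69.70701917°, λ=-164.18953941°, h=-450.4371 m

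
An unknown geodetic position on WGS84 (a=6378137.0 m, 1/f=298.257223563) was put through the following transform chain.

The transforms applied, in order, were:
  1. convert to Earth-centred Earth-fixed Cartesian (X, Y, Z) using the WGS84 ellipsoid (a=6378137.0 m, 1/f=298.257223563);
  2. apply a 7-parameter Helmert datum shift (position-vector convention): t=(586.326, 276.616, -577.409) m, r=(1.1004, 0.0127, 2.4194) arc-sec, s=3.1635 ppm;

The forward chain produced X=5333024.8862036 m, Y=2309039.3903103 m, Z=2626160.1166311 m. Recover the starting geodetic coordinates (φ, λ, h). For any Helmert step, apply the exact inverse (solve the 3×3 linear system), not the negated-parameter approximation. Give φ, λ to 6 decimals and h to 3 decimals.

φ=24.469697°, λ=23.410410°, h=2400.736 m

start: X=5333024.8862, Y=2309039.3903, Z=2626160.1166 m
→ Helmert⁻¹: X=5332448.6095, Y=2308706.9364, Z=2626717.2276
→ geod (Bowring, a=6378137.000): φ=24.46969700°, λ=23.41041000°, h=2400.7360 m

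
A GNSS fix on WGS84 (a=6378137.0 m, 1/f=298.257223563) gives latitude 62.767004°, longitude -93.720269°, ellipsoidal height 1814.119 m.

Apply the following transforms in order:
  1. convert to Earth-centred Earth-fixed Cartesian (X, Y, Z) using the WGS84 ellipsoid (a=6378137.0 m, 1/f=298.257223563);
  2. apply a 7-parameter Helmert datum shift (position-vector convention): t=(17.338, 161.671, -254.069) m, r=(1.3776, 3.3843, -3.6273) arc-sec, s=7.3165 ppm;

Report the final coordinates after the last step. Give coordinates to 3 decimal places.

X=-189880.519 m, Y=-2921009.745 m, Z=5649525.021 m

start: φ=62.767004°, λ=-93.720269°, h=1814.119 m
→ ECEF (a=6378137.000, f=1/298.257223563): X=-189937.7968, Y=-2921115.6496, Z=5649754.1463
→ Helmert 7p (PV): X=-189880.5192, Y=-2921009.7446, Z=5649525.0205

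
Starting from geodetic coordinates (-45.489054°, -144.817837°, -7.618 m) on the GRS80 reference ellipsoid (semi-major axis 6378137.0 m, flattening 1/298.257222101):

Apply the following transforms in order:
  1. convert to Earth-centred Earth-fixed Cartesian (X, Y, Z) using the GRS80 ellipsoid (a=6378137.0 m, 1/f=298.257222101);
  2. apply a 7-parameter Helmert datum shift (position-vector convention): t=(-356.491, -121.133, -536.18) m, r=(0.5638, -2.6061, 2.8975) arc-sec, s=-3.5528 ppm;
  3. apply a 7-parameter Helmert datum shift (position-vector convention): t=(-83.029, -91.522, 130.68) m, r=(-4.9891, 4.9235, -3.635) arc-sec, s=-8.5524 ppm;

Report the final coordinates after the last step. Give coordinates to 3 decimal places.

X=-3661242.272 m, Y=-2580960.173 m, Z=-4525865.203 m

start: φ=-45.489054°, λ=-144.817837°, h=-7.618 m
→ ECEF (a=6378137.000, f=1/298.257222101): X=-3660786.9807, Y=-2580694.7443, Z=-4525610.9962
→ Helmert 7p (PV): X=-3661037.0339, Y=-2580845.7631, Z=-4526184.4045
→ Helmert 7p (PV): X=-3661242.2722, Y=-2580960.1725, Z=-4525865.2027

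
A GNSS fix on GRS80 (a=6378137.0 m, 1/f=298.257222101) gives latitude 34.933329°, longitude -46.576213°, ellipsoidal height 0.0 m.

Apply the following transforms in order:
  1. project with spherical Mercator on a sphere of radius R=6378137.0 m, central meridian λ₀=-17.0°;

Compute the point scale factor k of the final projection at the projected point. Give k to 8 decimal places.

1.21978156

start: φ=34.933329°, λ=-46.576213°, h=0.000 m
→ into merc (λ₀=-17.0°): φ=34.93332900°, λ−λ₀=-29.57621300°
scale k = 1.21978156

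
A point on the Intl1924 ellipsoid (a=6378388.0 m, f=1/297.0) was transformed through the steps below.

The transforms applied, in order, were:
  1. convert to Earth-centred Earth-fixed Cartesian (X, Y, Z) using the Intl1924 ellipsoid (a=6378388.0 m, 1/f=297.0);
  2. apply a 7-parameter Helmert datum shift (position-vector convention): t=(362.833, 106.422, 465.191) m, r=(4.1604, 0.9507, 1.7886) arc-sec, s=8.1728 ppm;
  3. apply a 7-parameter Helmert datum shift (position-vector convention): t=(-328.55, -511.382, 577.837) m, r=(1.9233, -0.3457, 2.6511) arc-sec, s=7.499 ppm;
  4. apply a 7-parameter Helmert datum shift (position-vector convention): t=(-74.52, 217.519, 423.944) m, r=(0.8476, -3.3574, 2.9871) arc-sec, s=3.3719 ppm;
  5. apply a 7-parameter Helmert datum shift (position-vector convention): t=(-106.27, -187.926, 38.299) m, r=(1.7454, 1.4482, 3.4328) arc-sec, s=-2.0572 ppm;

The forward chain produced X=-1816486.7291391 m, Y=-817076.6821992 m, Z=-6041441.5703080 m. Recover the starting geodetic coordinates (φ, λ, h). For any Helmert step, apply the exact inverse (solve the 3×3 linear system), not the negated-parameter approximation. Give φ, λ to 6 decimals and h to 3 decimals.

start: X=-1816486.7291, Y=-817076.6822, Z=-6041441.5703 m
→ Helmert⁻¹: X=-1816355.3736, Y=-816911.3305, Z=-6041498.1380
→ Helmert⁻¹: X=-1816384.9071, Y=-817124.6173, Z=-6041868.7860
→ Helmert⁻¹: X=-1816063.3619, Y=-816640.1117, Z=-6042390.6526
→ Helmert⁻¹: X=-1816390.5809, Y=-816845.9924, Z=-6042798.3529
→ geod (Bowring, a=6378388.000): φ=-71.87312300°, λ=-155.78615300°, h=3534.0460 m

φ=-71.873123°, λ=-155.786153°, h=3534.046 m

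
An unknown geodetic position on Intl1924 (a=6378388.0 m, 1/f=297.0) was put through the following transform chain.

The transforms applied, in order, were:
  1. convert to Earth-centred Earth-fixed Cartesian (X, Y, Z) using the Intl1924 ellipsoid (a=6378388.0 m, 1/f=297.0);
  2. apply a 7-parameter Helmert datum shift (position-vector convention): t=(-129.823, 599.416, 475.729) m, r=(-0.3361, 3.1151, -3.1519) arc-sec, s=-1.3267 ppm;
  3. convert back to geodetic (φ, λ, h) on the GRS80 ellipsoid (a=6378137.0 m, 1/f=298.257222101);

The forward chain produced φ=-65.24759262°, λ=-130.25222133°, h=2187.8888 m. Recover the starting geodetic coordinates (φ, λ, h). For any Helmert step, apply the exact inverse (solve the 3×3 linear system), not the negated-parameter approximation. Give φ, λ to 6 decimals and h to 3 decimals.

start: φ=-65.247593°, λ=-130.252221°, h=2187.889 m
→ ECEF (a=6378137.000, f=1/298.257222101): X=-1730936.1780, Y=-2044503.6534, Z=-5771309.0904
→ Helmert⁻¹: X=-1730690.2315, Y=-2045122.8241, Z=-5771821.9469
→ geod (Bowring, a=6378388.000): φ=-65.24758800°, λ=-130.23965100°, h=2609.2790 m

φ=-65.247588°, λ=-130.239651°, h=2609.279 m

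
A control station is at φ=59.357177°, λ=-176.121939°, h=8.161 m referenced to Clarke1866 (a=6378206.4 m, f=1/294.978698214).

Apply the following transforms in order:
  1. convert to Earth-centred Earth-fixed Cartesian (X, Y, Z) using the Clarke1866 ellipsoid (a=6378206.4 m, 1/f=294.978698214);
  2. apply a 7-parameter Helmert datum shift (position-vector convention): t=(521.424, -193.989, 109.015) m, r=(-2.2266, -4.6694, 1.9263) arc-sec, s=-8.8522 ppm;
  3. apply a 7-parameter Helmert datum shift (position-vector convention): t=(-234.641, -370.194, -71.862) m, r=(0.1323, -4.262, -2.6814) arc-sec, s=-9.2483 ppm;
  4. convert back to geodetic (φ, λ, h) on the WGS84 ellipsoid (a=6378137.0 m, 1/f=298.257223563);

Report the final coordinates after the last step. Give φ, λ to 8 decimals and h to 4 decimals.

φ=59.35496065°, λ=-176.11316602°, h=-308.7456 m

start: φ=59.357177°, λ=-176.121939°, h=8.161 m
→ ECEF (a=6378206.400, f=1/294.978698214): X=-3251589.9504, Y=-220420.3512, Z=5464131.3770
→ Helmert 7p (PV): X=-3251161.3796, Y=-220583.7712, Z=5464120.7933
→ Helmert 7p (PV): X=-3251481.7231, Y=-220913.1658, Z=5463931.0787
→ geod (Bowring, a=6378137.000): φ=59.35496065°, λ=-176.11316602°, h=-308.7456 m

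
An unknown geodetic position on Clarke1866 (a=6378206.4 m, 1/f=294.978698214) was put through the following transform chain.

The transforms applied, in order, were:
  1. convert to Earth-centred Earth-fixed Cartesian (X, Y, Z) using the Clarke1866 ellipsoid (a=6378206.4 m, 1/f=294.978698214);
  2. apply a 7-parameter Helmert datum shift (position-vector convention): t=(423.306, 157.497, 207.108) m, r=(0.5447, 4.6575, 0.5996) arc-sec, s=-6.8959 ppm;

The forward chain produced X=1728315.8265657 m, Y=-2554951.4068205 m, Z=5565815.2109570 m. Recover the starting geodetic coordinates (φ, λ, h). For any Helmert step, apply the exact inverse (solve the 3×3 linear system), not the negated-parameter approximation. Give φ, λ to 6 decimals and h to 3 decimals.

φ=61.169891°, λ=-55.933422°, h=1589.387 m

start: X=1728315.8266, Y=-2554951.4068, Z=5565815.2110 m
→ Helmert⁻¹: X=1727771.3340, Y=-2555116.8485, Z=5565692.2440
→ geod (Bowring, a=6378206.400): φ=61.16989100°, λ=-55.93342200°, h=1589.3870 m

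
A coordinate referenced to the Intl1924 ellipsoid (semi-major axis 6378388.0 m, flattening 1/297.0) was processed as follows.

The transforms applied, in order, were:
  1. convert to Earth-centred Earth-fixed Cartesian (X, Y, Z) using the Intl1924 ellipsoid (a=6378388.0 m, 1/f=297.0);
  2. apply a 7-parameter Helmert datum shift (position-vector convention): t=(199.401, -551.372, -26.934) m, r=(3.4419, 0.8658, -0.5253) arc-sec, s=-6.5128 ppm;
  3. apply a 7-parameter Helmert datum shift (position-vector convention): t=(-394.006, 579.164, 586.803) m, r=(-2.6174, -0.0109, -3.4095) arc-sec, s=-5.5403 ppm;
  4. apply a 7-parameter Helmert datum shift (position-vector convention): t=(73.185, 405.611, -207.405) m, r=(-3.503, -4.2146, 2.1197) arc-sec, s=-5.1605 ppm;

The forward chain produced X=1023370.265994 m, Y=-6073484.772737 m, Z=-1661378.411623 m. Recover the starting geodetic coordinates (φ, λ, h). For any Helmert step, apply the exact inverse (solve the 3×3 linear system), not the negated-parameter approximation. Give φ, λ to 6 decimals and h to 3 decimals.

start: X=1023370.2660, Y=-6073484.7727, Z=-1661378.4116 m
→ Helmert⁻¹: X=1023205.9973, Y=-6073904.0293, Z=-1661303.6395
→ Helmert⁻¹: X=1023705.9960, Y=-6074478.8367, Z=-1661976.7862
→ Helmert⁻¹: X=1023535.7054, Y=-6073992.1476, Z=-1661855.0244
→ geod (Bowring, a=6378388.000): φ=-15.19622200°, λ=-80.43488100°, h=2948.1810 m

φ=-15.196222°, λ=-80.434881°, h=2948.181 m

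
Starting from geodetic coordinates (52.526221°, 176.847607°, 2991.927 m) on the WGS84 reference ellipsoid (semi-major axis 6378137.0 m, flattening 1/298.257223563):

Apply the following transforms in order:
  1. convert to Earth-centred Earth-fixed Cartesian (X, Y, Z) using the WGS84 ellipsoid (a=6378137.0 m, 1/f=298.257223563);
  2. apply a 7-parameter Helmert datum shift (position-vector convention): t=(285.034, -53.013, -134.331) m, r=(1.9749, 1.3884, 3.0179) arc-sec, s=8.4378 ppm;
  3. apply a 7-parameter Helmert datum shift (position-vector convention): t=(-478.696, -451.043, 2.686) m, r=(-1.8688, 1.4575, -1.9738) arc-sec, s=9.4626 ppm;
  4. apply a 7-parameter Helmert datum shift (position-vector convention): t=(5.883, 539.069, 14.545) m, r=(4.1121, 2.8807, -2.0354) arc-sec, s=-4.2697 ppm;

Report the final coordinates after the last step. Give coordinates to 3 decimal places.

start: φ=52.526221°, λ=176.847607°, h=2991.927 m
→ ECEF (a=6378137.000, f=1/298.257223563): X=-3884587.7338, Y=213944.5327, Z=5041014.7855
→ Helmert 7p (PV): X=-3884304.6754, Y=213788.2223, Z=5040951.1860
→ Helmert 7p (PV): X=-3884782.4607, Y=213422.0450, Z=5041027.0829
→ Helmert 7p (PV): X=-3884687.4820, Y=213898.0396, Z=5041078.6138

X=-3884687.482 m, Y=213898.040 m, Z=5041078.614 m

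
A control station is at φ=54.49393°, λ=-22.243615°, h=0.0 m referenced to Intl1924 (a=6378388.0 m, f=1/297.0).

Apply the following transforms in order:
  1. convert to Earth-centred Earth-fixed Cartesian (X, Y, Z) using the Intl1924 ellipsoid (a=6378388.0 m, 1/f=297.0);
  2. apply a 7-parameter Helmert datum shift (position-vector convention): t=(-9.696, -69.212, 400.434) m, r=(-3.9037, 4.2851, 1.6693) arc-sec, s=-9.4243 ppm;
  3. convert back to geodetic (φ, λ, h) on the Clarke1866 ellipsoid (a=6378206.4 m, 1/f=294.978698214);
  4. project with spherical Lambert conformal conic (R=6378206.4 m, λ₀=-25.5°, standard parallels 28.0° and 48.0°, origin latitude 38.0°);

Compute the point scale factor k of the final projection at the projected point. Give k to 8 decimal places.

1.02974228

start: φ=54.493930°, λ=-22.243615°, h=0.000 m
→ ECEF (a=6378388.000, f=1/297.0): X=3436483.3670, Y=-1405455.4290, Z=5168972.5033
→ Helmert 7p (PV): X=3436560.0419, Y=-1405385.7590, Z=5169279.4309
→ geod (Bowring, a=6378206.400): φ=54.49645127°, λ=-22.24217196°, h=554.3657 m
→ into lcc (λ₀=-25.5°): φ=54.49645127°, λ−λ₀=3.25782804°
scale k = 1.02974228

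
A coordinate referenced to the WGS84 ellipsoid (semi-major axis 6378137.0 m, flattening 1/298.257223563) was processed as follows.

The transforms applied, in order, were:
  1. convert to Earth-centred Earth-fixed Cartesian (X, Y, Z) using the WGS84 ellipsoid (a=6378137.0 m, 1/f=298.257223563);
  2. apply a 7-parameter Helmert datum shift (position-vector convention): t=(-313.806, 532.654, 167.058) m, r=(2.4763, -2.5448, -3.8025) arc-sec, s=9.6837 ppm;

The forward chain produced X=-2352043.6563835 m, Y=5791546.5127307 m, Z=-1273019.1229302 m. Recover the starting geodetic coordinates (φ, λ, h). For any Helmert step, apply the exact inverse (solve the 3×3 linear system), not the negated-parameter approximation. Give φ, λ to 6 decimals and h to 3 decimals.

start: X=-2352043.6564, Y=5791546.5127, Z=-1273019.1229 m
→ Helmert⁻¹: X=-2351829.5409, Y=5790899.1393, Z=-1273214.3584
→ geod (Bowring, a=6378137.000): φ=-11.58945700°, λ=112.10330600°, h=1331.0630 m

φ=-11.589457°, λ=112.103306°, h=1331.063 m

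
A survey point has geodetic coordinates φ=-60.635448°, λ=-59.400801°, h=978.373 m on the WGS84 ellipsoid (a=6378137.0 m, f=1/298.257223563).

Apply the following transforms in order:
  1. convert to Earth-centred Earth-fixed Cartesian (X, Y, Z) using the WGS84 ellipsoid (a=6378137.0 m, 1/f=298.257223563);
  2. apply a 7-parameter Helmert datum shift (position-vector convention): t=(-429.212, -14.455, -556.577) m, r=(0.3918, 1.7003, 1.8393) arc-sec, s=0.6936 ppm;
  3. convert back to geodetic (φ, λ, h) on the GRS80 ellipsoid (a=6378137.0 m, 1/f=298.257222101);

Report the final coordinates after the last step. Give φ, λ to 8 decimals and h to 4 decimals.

start: φ=-60.635448°, λ=-59.400801°, h=978.373 m
→ ECEF (a=6378137.000, f=1/298.257223563): X=1596354.1090, Y=-2699373.5121, Z=-5536389.1309
→ Helmert 7p (PV): X=1595904.4370, Y=-2699365.0880, Z=-5536967.8347
→ geod (Bowring, a=6378137.000): φ=-60.63984078°, λ=-59.40779464°, h=1366.9554 m

φ=-60.63984078°, λ=-59.40779464°, h=1366.9554 m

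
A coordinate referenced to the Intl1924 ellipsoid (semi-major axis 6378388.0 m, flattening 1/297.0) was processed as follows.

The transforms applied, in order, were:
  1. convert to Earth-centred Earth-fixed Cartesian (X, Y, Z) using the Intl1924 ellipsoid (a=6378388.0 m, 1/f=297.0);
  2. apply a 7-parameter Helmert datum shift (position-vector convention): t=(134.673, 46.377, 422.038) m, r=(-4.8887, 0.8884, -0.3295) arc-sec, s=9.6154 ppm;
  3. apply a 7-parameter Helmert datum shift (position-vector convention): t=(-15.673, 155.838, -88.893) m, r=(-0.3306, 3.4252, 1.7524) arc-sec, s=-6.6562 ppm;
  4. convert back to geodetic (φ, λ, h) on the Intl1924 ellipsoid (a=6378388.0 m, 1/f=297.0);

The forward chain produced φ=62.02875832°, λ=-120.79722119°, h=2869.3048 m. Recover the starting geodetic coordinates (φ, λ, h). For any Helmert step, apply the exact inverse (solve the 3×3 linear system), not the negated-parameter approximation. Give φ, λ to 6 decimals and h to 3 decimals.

φ=62.023647°, λ=-120.798128°, h=2665.727 m

start: φ=62.028758°, λ=-120.797221°, h=2869.305 m
→ ECEF (a=6378388.000, f=1/297.0): X=-1536446.5844, Y=-2577697.3575, Z=5612676.5076
→ Helmert⁻¹: X=-1536556.2443, Y=-2577866.2960, Z=5612773.1130
→ Helmert⁻¹: X=-1536696.1956, Y=-2578023.3563, Z=5612229.3899
→ geod (Bowring, a=6378388.000): φ=62.02364700°, λ=-120.79812800°, h=2665.7270 m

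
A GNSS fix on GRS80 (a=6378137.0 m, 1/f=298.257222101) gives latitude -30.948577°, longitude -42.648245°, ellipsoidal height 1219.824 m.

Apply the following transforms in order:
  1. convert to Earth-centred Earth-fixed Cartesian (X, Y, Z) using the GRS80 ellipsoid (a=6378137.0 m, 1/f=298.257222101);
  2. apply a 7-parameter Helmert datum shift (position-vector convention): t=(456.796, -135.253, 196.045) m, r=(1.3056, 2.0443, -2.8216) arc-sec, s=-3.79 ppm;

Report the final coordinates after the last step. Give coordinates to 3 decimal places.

start: φ=-30.948577°, λ=-42.648245°, h=1219.824 m
→ ECEF (a=6378137.000, f=1/298.257222101): X=4027724.1729, Y=-3709946.2926, Z=-3261632.6192
→ Helmert 7p (PV): X=4028082.6278, Y=-3710101.9368, Z=-3261487.6143

X=4028082.628 m, Y=-3710101.937 m, Z=-3261487.614 m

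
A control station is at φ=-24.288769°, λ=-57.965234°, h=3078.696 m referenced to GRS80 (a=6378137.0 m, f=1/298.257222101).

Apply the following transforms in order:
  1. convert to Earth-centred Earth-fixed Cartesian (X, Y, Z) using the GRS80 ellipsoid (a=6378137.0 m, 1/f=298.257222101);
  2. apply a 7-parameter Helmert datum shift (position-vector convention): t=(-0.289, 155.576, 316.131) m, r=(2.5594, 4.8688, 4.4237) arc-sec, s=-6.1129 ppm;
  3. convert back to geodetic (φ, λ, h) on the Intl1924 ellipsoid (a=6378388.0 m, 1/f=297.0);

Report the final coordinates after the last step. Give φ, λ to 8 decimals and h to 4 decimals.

start: φ=-24.288769°, λ=-57.965234°, h=3078.696 m
→ ECEF (a=6378137.000, f=1/298.257222101): X=3086949.7546, Y=-4933488.4998, Z=-2608735.8625
→ Helmert 7p (PV): X=3086974.8240, Y=-4933204.1916, Z=-2608537.8663
→ geod (Bowring, a=6378388.000): φ=-24.28860257°, λ=-57.96353998°, h=2554.1104 m

φ=-24.28860257°, λ=-57.96353998°, h=2554.1104 m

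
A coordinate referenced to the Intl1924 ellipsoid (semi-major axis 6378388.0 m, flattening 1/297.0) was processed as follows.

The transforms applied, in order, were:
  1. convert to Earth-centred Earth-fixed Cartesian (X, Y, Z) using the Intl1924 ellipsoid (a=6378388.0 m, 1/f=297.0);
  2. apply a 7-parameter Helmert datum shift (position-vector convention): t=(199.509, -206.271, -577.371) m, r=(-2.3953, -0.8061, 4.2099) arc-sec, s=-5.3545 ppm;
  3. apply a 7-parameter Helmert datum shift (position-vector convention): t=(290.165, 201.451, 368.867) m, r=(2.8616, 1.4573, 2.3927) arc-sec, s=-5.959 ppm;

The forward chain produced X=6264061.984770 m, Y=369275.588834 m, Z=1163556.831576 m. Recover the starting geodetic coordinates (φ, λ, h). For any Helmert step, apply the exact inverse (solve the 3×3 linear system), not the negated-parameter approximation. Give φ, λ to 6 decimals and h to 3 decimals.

φ=10.577286°, λ=3.372264°, h=3863.853 m

start: X=6264061.9848, Y=369275.5888, Z=1163556.8316 m
→ Helmert⁻¹: X=6263805.2080, Y=369019.8142, Z=1163234.0315
→ Helmert⁻¹: X=6263651.3190, Y=369086.7052, Z=1163797.4414
→ geod (Bowring, a=6378388.000): φ=10.57728600°, λ=3.37226400°, h=3863.8530 m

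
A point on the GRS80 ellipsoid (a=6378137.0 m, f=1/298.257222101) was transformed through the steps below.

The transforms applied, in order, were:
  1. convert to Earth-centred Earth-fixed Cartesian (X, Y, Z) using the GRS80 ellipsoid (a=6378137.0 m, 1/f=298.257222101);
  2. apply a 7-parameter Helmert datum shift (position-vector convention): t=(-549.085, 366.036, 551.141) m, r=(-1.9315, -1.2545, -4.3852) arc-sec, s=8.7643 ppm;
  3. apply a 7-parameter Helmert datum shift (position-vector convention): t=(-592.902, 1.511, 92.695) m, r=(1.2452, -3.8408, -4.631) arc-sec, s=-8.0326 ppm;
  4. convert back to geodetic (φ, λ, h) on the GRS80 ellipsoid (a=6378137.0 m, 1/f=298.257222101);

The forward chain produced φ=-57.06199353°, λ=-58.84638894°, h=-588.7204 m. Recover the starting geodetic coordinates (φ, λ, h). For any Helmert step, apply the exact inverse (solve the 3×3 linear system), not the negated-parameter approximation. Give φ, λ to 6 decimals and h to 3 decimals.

start: φ=-57.061994°, λ=-58.846389°, h=-588.720 m
→ ECEF (a=6378137.000, f=1/298.257222101): X=1798190.7772, Y=-2974598.4365, Z=-5329162.8620
→ Helmert⁻¹: X=1798765.6778, Y=-2974615.6286, Z=-5329313.9020
→ Helmert⁻¹: X=1799329.8229, Y=-2974867.4276, Z=-5329857.1316
→ geod (Bowring, a=6378137.000): φ=-57.05920700°, λ=-58.83261800°, h=439.5830 m

φ=-57.059207°, λ=-58.832618°, h=439.583 m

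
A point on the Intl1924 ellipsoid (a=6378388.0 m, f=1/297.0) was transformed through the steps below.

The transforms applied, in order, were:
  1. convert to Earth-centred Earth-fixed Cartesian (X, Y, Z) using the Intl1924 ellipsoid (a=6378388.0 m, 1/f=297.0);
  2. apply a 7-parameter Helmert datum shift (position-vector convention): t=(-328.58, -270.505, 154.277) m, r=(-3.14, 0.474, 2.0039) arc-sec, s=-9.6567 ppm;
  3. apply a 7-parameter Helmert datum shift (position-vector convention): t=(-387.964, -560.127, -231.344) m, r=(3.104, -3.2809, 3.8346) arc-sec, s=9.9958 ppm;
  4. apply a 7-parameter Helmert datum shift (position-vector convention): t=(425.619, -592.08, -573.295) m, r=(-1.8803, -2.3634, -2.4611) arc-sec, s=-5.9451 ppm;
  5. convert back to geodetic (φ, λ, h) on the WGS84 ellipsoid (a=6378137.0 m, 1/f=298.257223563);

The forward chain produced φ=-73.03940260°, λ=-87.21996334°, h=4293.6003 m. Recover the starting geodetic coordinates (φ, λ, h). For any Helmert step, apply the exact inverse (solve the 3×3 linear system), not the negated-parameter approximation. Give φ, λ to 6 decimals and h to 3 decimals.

start: φ=-73.039403°, λ=-87.219963°, h=4293.600 m
→ ECEF (a=6378137.000, f=1/298.257223563): X=90580.3450, Y=-1865370.3839, Z=-6082633.2075
→ Helmert⁻¹: X=90107.8221, Y=-1864732.8709, Z=-6082114.1025
→ Helmert⁻¹: X=90363.4854, Y=-1864247.3127, Z=-6081795.3488
→ Helmert⁻¹: X=90688.8097, Y=-1863903.1011, Z=-6082036.5240
→ geod (Bowring, a=6378388.000): φ=-73.05081100°, λ=-87.21445200°, h=3129.5790 m

φ=-73.050811°, λ=-87.214452°, h=3129.579 m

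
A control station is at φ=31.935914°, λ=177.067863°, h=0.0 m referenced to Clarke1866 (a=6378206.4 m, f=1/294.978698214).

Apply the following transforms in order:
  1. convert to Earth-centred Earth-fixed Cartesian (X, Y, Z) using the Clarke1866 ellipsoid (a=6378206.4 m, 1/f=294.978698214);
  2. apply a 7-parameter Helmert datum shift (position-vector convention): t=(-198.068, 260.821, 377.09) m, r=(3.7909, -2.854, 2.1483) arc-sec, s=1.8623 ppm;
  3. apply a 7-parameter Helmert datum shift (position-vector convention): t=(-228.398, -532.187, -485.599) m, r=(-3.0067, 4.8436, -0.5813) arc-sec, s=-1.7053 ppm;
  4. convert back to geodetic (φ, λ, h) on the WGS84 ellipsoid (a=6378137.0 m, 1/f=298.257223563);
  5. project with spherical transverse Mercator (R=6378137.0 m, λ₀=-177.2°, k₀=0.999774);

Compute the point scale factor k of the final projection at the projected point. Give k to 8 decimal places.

1.00338054

start: φ=31.935914°, λ=177.067863°, h=0.000 m
→ ECEF (a=6378206.400, f=1/294.978698214): X=-5410842.9108, Y=277144.2749, Z=3354223.4633
→ Helmert 7p (PV): X=-5411100.3530, Y=277287.6099, Z=3354537.0257
→ Helmert 7p (PV): X=-5411239.9695, Y=276819.0984, Z=3354168.7298
→ geod (Bowring, a=6378137.000): φ=31.93175949°, λ=177.07151184°, h=296.4675 m
→ into tm (λ₀=-177.2°): φ=31.93175949°, λ−λ₀=-5.72848816°
scale k = 1.00338054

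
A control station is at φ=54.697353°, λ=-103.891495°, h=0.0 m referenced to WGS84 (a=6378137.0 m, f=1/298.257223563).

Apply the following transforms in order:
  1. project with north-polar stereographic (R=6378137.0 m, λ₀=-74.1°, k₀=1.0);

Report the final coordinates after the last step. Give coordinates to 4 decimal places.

start: φ=54.697353°, λ=-103.891495°, h=0.000 m
→ stereo (R=6378137.0, λ₀=-74.1°): E=-2016748.3455, N=-3522653.5286

E=-2016748.3455 m, N=-3522653.5286 m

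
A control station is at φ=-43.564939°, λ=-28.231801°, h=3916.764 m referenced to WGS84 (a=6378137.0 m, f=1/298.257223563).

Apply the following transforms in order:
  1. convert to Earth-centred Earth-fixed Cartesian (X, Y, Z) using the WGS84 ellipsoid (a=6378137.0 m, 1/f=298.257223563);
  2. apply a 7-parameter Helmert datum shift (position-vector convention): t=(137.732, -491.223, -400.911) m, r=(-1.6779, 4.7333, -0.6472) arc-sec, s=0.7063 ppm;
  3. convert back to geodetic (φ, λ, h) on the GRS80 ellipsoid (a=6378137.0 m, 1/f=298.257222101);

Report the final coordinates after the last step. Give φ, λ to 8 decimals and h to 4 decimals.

start: φ=-43.564939°, λ=-28.231801°, h=3916.764 m
→ ECEF (a=6378137.000, f=1/298.257223563): X=4080771.5101, Y=-2191007.5015, Z=-4375891.8122
→ Helmert 7p (PV): X=4080804.8330, Y=-2191548.6728, Z=-4376371.6350
→ geod (Bowring, a=6378137.000): φ=-43.56629715°, λ=-28.23750369°, h=4454.2310 m

φ=-43.56629715°, λ=-28.23750369°, h=4454.2310 m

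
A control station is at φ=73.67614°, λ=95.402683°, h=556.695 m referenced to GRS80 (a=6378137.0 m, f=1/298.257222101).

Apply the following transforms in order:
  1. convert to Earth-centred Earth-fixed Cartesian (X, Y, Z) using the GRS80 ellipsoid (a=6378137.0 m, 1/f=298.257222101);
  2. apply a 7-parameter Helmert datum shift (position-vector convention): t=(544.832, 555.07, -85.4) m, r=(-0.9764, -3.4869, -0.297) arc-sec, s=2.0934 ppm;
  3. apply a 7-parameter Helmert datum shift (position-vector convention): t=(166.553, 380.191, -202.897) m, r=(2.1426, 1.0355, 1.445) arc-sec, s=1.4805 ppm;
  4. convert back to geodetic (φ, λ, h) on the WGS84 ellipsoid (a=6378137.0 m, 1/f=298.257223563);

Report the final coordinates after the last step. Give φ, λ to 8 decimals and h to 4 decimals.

start: φ=73.676140°, λ=95.402683°, h=556.695 m
→ ECEF (a=6378137.000, f=1/298.257222101): X=-169327.1441, Y=1790399.2201, Z=6099411.9287
→ Helmert 7p (PV): X=-168883.1992, Y=1790987.1549, Z=6099327.9595
→ Helmert 7p (PV): X=-168698.8229, Y=1791305.4568, Z=6099153.5445
→ geod (Bowring, a=6378137.000): φ=73.66823936°, λ=95.38004607°, h=545.7802 m

φ=73.66823936°, λ=95.38004607°, h=545.7802 m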